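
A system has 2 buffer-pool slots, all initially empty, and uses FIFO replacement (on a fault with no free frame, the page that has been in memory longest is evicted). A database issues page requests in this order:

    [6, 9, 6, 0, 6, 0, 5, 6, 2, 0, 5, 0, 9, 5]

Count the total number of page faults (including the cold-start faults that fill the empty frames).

9

6 → miss, frames {6}
9 → miss, frames {6,9}
6 → hit
0 → miss, evict 6, frames {9,0}
6 → miss, evict 9, frames {0,6}
0 → hit
5 → miss, evict 0, frames {6,5}
6 → hit
2 → miss, evict 6, frames {5,2}
0 → miss, evict 5, frames {2,0}
5 → miss, evict 2, frames {0,5}
0 → hit
9 → miss, evict 0, frames {5,9}
5 → hit
Page faults: 9.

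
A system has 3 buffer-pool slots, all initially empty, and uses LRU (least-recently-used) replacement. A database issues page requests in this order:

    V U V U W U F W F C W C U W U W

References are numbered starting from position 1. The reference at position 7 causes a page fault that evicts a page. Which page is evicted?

V

pos 1: V → fault, frames (V)
pos 2: U → fault, frames (V U)
pos 3: V → hit
pos 4: U → hit
pos 5: W → fault, frames (V U W)
pos 6: U → hit
pos 7: F → fault, evict V, frames (W U F)
At position 7, page V is evicted.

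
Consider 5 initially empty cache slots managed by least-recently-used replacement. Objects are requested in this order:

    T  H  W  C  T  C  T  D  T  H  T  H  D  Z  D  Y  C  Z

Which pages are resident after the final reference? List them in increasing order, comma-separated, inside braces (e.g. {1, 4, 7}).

T: miss, frames (T)
H: miss, frames (T H)
W: miss, frames (T H W)
C: miss, frames (T H W C)
T: hit
C: hit
T: hit
D: miss, frames (H W C T D)
T: hit
H: hit
T: hit
H: hit
D: hit
Z: miss, evict W, frames (C T H D Z)
D: hit
Y: miss, evict C, frames (T H Z D Y)
C: miss, evict T, frames (H Z D Y C)
Z: hit

{C, D, H, Y, Z}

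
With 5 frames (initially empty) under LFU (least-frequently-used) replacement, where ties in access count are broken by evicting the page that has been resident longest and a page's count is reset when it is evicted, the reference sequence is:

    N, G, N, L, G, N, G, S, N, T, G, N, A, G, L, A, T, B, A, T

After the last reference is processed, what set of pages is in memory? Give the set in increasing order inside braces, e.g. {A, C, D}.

{A, B, G, N, T}

N: miss, frames {N}
G: miss, frames {N,G}
N: hit
L: miss, frames {N,G,L}
G: hit
N: hit
G: hit
S: miss, frames {N,G,L,S}
N: hit
T: miss, frames {N,G,L,S,T}
G: hit
N: hit
A: miss, evict L, frames {N,G,S,T,A}
G: hit
L: miss, evict S, frames {N,G,T,A,L}
A: hit
T: hit
B: miss, evict L, frames {N,G,T,A,B}
A: hit
T: hit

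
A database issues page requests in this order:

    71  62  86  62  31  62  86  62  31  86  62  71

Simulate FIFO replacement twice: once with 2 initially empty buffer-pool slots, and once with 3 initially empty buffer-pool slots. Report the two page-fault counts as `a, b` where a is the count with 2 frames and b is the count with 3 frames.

9, 5

2 frames: F F F . F F F . F . F F → 9 faults.
3 frames: F F F . F . . . . . . F → 5 faults.
5 < 9: adding a frame reduced faults, as is typical.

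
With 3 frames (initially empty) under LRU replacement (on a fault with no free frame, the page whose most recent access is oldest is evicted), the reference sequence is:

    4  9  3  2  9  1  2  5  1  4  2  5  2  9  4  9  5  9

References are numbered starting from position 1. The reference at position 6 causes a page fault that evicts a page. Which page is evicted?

pos 1: 4 → fault, frames [4]
pos 2: 9 → fault, frames [4, 9]
pos 3: 3 → fault, frames [4, 9, 3]
pos 4: 2 → fault, evict 4, frames [9, 3, 2]
pos 5: 9 → hit
pos 6: 1 → fault, evict 3, frames [2, 9, 1]
At position 6, page 3 is evicted.

3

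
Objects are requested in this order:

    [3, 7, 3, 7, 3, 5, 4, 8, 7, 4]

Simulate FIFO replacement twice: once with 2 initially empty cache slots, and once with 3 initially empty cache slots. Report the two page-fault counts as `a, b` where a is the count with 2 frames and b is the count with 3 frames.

7, 6

2 frames: F F . . . F F F F F → 7 faults.
3 frames: F F . . . F F F F . → 6 faults.
6 < 7: adding a frame reduced faults, as is typical.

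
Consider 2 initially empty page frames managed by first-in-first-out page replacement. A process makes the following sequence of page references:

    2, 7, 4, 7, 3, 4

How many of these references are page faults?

4

2 → fault, frames [2]
7 → fault, frames [2, 7]
4 → fault, evict 2, frames [7, 4]
7 → hit
3 → fault, evict 7, frames [4, 3]
4 → hit
Page faults: 4.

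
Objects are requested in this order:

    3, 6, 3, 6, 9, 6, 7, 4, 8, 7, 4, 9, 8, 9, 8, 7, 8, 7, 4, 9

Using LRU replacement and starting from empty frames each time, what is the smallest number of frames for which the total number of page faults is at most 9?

f=1: 20 faults
f=2: 13 faults
f=3: 11 faults
f=4: 7 faults
f=5: 6 faults
f=6: 6 faults
Smallest f with faults ≤ 9 is 4.

4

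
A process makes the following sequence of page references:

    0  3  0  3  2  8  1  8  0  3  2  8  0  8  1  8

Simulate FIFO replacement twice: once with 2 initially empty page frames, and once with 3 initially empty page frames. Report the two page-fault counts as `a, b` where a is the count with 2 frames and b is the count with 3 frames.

12, 11

2 frames: F F . . F F F . F F F F F . F F → 12 faults.
3 frames: F F . . F F F . F F F F F . F . → 11 faults.
11 < 12: adding a frame reduced faults, as is typical.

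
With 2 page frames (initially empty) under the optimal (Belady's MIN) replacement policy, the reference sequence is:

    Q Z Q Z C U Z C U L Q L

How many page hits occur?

5

Q: miss, frames [Q]
Z: miss, frames [Q, Z]
Q: hit
Z: hit
C: miss, evict Q, frames [Z, C]
U: miss, evict C, frames [Z, U]
Z: hit
C: miss, evict Z, frames [U, C]
U: hit
L: miss, evict C, frames [U, L]
Q: miss, evict U, frames [L, Q]
L: hit
Hits: 5.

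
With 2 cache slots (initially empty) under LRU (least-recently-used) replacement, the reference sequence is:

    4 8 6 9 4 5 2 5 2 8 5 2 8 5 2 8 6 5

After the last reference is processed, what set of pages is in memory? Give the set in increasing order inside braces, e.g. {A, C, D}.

4 → fault, frames [4]
8 → fault, frames [4, 8]
6 → fault, evict 4, frames [8, 6]
9 → fault, evict 8, frames [6, 9]
4 → fault, evict 6, frames [9, 4]
5 → fault, evict 9, frames [4, 5]
2 → fault, evict 4, frames [5, 2]
5 → hit
2 → hit
8 → fault, evict 5, frames [2, 8]
5 → fault, evict 2, frames [8, 5]
2 → fault, evict 8, frames [5, 2]
8 → fault, evict 5, frames [2, 8]
5 → fault, evict 2, frames [8, 5]
2 → fault, evict 8, frames [5, 2]
8 → fault, evict 5, frames [2, 8]
6 → fault, evict 2, frames [8, 6]
5 → fault, evict 8, frames [6, 5]

{5, 6}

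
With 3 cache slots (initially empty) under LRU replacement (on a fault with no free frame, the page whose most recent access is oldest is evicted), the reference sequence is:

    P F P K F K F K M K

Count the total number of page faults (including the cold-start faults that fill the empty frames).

4

P -> fault, frames (P)
F -> fault, frames (P F)
P -> hit
K -> fault, frames (F P K)
F -> hit
K -> hit
F -> hit
K -> hit
M -> fault, evict P, frames (F K M)
K -> hit
Page faults: 4.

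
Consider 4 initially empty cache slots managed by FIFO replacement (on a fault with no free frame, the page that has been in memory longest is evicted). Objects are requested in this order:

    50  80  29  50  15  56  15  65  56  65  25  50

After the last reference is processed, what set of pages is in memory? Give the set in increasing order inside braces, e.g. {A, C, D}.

{25, 50, 56, 65}

50: miss, frames (50)
80: miss, frames (50 80)
29: miss, frames (50 80 29)
50: hit
15: miss, frames (50 80 29 15)
56: miss, evict 50, frames (80 29 15 56)
15: hit
65: miss, evict 80, frames (29 15 56 65)
56: hit
65: hit
25: miss, evict 29, frames (15 56 65 25)
50: miss, evict 15, frames (56 65 25 50)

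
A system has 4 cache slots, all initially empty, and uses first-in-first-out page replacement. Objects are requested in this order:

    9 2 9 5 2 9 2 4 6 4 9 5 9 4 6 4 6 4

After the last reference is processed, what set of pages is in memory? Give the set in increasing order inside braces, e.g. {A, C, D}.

{4, 5, 6, 9}

9 -> fault, frames [9]
2 -> fault, frames [9, 2]
9 -> hit
5 -> fault, frames [9, 2, 5]
2 -> hit
9 -> hit
2 -> hit
4 -> fault, frames [9, 2, 5, 4]
6 -> fault, evict 9, frames [2, 5, 4, 6]
4 -> hit
9 -> fault, evict 2, frames [5, 4, 6, 9]
5 -> hit
9 -> hit
4 -> hit
6 -> hit
4 -> hit
6 -> hit
4 -> hit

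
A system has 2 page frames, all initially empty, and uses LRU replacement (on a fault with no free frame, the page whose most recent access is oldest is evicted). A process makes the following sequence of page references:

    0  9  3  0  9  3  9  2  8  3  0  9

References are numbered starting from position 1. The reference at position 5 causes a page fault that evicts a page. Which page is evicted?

3

pos 1: 0 -> miss, frames (0)
pos 2: 9 -> miss, frames (0 9)
pos 3: 3 -> miss, evict 0, frames (9 3)
pos 4: 0 -> miss, evict 9, frames (3 0)
pos 5: 9 -> miss, evict 3, frames (0 9)
At position 5, page 3 is evicted.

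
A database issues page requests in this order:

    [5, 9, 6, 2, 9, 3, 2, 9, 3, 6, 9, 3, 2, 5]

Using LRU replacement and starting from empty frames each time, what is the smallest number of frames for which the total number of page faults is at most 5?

5

f=1: 14 faults
f=2: 14 faults
f=3: 8 faults
f=4: 6 faults
f=5: 5 faults
Smallest f with faults ≤ 5 is 5.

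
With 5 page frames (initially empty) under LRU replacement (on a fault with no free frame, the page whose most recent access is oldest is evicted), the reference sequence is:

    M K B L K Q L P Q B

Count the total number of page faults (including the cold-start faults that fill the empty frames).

6

M: miss, frames {M}
K: miss, frames {M,K}
B: miss, frames {M,K,B}
L: miss, frames {M,K,B,L}
K: hit
Q: miss, frames {M,B,L,K,Q}
L: hit
P: miss, evict M, frames {B,K,Q,L,P}
Q: hit
B: hit
Page faults: 6.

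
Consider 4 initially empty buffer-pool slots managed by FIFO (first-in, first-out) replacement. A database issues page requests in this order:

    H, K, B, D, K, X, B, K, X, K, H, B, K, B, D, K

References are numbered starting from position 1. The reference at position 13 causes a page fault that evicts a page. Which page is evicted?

pos 1: H → fault, frames (H)
pos 2: K → fault, frames (H K)
pos 3: B → fault, frames (H K B)
pos 4: D → fault, frames (H K B D)
pos 5: K → hit
pos 6: X → fault, evict H, frames (K B D X)
pos 7: B → hit
pos 8: K → hit
pos 9: X → hit
pos 10: K → hit
pos 11: H → fault, evict K, frames (B D X H)
pos 12: B → hit
pos 13: K → fault, evict B, frames (D X H K)
At position 13, page B is evicted.

B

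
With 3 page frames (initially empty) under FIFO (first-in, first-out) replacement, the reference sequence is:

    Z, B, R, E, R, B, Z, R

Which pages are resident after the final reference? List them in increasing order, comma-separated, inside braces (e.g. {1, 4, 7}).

Z -> miss, frames (Z)
B -> miss, frames (Z B)
R -> miss, frames (Z B R)
E -> miss, evict Z, frames (B R E)
R -> hit
B -> hit
Z -> miss, evict B, frames (R E Z)
R -> hit

{E, R, Z}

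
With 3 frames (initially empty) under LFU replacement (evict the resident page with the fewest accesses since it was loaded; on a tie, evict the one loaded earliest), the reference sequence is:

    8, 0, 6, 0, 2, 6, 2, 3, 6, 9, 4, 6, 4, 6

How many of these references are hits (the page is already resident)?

7

8: miss, frames (8)
0: miss, frames (8 0)
6: miss, frames (8 0 6)
0: hit
2: miss, evict 8, frames (0 6 2)
6: hit
2: hit
3: miss, evict 0, frames (6 2 3)
6: hit
9: miss, evict 3, frames (6 2 9)
4: miss, evict 9, frames (6 2 4)
6: hit
4: hit
6: hit
Hits: 7.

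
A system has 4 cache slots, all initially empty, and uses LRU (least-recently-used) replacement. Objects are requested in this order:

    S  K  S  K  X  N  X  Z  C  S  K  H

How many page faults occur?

S -> fault, frames {S}
K -> fault, frames {S,K}
S -> hit
K -> hit
X -> fault, frames {S,K,X}
N -> fault, frames {S,K,X,N}
X -> hit
Z -> fault, evict S, frames {K,N,X,Z}
C -> fault, evict K, frames {N,X,Z,C}
S -> fault, evict N, frames {X,Z,C,S}
K -> fault, evict X, frames {Z,C,S,K}
H -> fault, evict Z, frames {C,S,K,H}
Page faults: 9.

9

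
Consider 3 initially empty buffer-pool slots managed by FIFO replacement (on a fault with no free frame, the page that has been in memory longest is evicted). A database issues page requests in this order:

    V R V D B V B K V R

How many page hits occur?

3

V -> fault, frames {V}
R -> fault, frames {V,R}
V -> hit
D -> fault, frames {V,R,D}
B -> fault, evict V, frames {R,D,B}
V -> fault, evict R, frames {D,B,V}
B -> hit
K -> fault, evict D, frames {B,V,K}
V -> hit
R -> fault, evict B, frames {V,K,R}
Hits: 3.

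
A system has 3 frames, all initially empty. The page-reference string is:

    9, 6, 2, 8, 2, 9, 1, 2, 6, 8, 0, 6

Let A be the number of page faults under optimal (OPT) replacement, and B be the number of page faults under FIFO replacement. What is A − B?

Under OPT: F F F F . . F . F . F . → 7 faults.
Under FIFO: F F F F . F F F F F F . → 10 faults.
A − B = 7 − 10 = -3.

-3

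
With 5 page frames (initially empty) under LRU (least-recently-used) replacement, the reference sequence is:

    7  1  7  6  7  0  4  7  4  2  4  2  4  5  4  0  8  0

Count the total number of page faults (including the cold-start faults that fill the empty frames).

8

7 -> miss, frames [7]
1 -> miss, frames [7, 1]
7 -> hit
6 -> miss, frames [1, 7, 6]
7 -> hit
0 -> miss, frames [1, 6, 7, 0]
4 -> miss, frames [1, 6, 7, 0, 4]
7 -> hit
4 -> hit
2 -> miss, evict 1, frames [6, 0, 7, 4, 2]
4 -> hit
2 -> hit
4 -> hit
5 -> miss, evict 6, frames [0, 7, 2, 4, 5]
4 -> hit
0 -> hit
8 -> miss, evict 7, frames [2, 5, 4, 0, 8]
0 -> hit
Page faults: 8.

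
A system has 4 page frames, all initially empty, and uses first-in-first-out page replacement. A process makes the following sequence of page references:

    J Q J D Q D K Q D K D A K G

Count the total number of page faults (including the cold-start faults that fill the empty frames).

J: fault, frames {J}
Q: fault, frames {J,Q}
J: hit
D: fault, frames {J,Q,D}
Q: hit
D: hit
K: fault, frames {J,Q,D,K}
Q: hit
D: hit
K: hit
D: hit
A: fault, evict J, frames {Q,D,K,A}
K: hit
G: fault, evict Q, frames {D,K,A,G}
Page faults: 6.

6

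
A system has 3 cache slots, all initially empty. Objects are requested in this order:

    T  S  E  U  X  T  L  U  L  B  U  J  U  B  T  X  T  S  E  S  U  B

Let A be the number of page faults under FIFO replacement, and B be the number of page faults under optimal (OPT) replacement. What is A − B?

Under FIFO: F F F F F F F F . F . F . . F F . F F . F F → 16 faults.
Under OPT: F F F F F . F . . F . F . . F F . F F . . F → 13 faults.
A − B = 16 − 13 = 3.

3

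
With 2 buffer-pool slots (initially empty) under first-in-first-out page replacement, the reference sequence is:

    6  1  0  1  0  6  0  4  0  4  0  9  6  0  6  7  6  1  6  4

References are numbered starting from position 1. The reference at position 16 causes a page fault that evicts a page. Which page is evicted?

pos 1: 6: miss, frames (6)
pos 2: 1: miss, frames (6 1)
pos 3: 0: miss, evict 6, frames (1 0)
pos 4: 1: hit
pos 5: 0: hit
pos 6: 6: miss, evict 1, frames (0 6)
pos 7: 0: hit
pos 8: 4: miss, evict 0, frames (6 4)
pos 9: 0: miss, evict 6, frames (4 0)
pos 10: 4: hit
pos 11: 0: hit
pos 12: 9: miss, evict 4, frames (0 9)
pos 13: 6: miss, evict 0, frames (9 6)
pos 14: 0: miss, evict 9, frames (6 0)
pos 15: 6: hit
pos 16: 7: miss, evict 6, frames (0 7)
At position 16, page 6 is evicted.

6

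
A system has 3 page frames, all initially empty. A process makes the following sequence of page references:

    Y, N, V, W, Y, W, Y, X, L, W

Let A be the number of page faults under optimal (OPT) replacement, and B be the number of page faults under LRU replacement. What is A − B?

-2

Under OPT: F F F F . . . F F . → 6 faults.
Under LRU: F F F F F . . F F F → 8 faults.
A − B = 6 − 8 = -2.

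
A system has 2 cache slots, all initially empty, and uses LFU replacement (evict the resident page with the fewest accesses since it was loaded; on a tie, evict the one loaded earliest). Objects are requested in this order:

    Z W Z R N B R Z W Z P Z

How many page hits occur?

Z: miss, frames {Z}
W: miss, frames {Z,W}
Z: hit
R: miss, evict W, frames {Z,R}
N: miss, evict R, frames {Z,N}
B: miss, evict N, frames {Z,B}
R: miss, evict B, frames {Z,R}
Z: hit
W: miss, evict R, frames {Z,W}
Z: hit
P: miss, evict W, frames {Z,P}
Z: hit
Hits: 4.

4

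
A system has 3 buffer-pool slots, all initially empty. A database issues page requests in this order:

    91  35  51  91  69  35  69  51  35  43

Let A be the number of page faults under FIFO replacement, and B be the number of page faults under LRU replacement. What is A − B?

-2

Under FIFO: F F F . F . . . . F → 5 faults.
Under LRU: F F F . F F . F . F → 7 faults.
A − B = 5 − 7 = -2.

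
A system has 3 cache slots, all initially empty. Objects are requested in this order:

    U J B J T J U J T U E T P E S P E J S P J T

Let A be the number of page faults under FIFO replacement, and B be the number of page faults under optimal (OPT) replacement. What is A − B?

5

Under FIFO: F F F . F . F F . . F F F . F . F F . F . F → 14 faults.
Under OPT: F F F . F . . . . . F . F . F . . F . . . F → 9 faults.
A − B = 14 − 9 = 5.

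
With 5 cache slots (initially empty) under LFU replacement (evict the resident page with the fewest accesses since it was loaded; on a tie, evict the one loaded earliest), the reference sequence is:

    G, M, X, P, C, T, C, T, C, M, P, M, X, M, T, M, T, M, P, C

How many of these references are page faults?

G: fault, frames (G)
M: fault, frames (G M)
X: fault, frames (G M X)
P: fault, frames (G M X P)
C: fault, frames (G M X P C)
T: fault, evict G, frames (M X P C T)
C: hit
T: hit
C: hit
M: hit
P: hit
M: hit
X: hit
M: hit
T: hit
M: hit
T: hit
M: hit
P: hit
C: hit
Page faults: 6.

6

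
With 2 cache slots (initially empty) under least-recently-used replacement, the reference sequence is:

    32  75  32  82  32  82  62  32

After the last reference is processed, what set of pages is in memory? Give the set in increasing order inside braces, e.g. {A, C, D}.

32 → fault, frames {32}
75 → fault, frames {32,75}
32 → hit
82 → fault, evict 75, frames {32,82}
32 → hit
82 → hit
62 → fault, evict 32, frames {82,62}
32 → fault, evict 82, frames {62,32}

{32, 62}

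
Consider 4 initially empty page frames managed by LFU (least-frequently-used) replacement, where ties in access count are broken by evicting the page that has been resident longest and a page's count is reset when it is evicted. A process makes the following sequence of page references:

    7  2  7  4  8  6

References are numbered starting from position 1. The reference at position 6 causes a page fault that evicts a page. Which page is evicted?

2

pos 1: 7 -> fault, frames {7}
pos 2: 2 -> fault, frames {7,2}
pos 3: 7 -> hit
pos 4: 4 -> fault, frames {7,2,4}
pos 5: 8 -> fault, frames {7,2,4,8}
pos 6: 6 -> fault, evict 2, frames {7,4,8,6}
At position 6, page 2 is evicted.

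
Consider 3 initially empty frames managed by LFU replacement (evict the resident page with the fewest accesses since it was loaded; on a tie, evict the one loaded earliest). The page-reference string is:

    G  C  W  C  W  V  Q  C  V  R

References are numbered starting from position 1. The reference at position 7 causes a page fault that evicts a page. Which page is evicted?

V

pos 1: G: fault, frames (G)
pos 2: C: fault, frames (G C)
pos 3: W: fault, frames (G C W)
pos 4: C: hit
pos 5: W: hit
pos 6: V: fault, evict G, frames (C W V)
pos 7: Q: fault, evict V, frames (C W Q)
At position 7, page V is evicted.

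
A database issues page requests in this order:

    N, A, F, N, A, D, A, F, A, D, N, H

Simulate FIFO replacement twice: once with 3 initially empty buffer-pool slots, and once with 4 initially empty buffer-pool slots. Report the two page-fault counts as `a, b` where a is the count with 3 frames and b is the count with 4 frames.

6, 5

3 frames: F F F . . F . . . . F F → 6 faults.
4 frames: F F F . . F . . . . . F → 5 faults.
5 < 6: adding a frame reduced faults, as is typical.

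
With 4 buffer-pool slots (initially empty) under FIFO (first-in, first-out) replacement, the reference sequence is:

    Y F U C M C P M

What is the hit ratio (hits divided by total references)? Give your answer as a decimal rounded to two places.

0.25

Y → fault, frames (Y)
F → fault, frames (Y F)
U → fault, frames (Y F U)
C → fault, frames (Y F U C)
M → fault, evict Y, frames (F U C M)
C → hit
P → fault, evict F, frames (U C M P)
M → hit
Hits: 2 of 8 references → 2/8 = 0.2500.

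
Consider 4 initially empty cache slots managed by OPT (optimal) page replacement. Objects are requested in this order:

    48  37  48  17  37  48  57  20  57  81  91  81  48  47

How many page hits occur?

6

48: fault, frames (48)
37: fault, frames (48 37)
48: hit
17: fault, frames (48 37 17)
37: hit
48: hit
57: fault, frames (48 37 17 57)
20: fault, evict 17, frames (48 37 57 20)
57: hit
81: fault, evict 20, frames (48 37 57 81)
91: fault, evict 57, frames (48 37 81 91)
81: hit
48: hit
47: fault, evict 91, frames (48 37 81 47)
Hits: 6.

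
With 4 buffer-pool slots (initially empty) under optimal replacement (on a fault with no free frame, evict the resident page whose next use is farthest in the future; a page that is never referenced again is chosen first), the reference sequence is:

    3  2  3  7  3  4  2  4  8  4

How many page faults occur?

5

3: miss, frames [3]
2: miss, frames [3, 2]
3: hit
7: miss, frames [3, 2, 7]
3: hit
4: miss, frames [3, 2, 7, 4]
2: hit
4: hit
8: miss, evict 7, frames [3, 2, 4, 8]
4: hit
Page faults: 5.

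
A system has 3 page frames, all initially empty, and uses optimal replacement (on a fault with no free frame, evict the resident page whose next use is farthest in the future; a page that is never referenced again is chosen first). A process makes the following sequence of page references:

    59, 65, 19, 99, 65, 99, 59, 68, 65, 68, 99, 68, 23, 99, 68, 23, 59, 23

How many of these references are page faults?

59 -> miss, frames [59]
65 -> miss, frames [59, 65]
19 -> miss, frames [59, 65, 19]
99 -> miss, evict 19, frames [59, 65, 99]
65 -> hit
99 -> hit
59 -> hit
68 -> miss, evict 59, frames [65, 99, 68]
65 -> hit
68 -> hit
99 -> hit
68 -> hit
23 -> miss, evict 65, frames [99, 68, 23]
99 -> hit
68 -> hit
23 -> hit
59 -> miss, evict 68, frames [99, 23, 59]
23 -> hit
Page faults: 7.

7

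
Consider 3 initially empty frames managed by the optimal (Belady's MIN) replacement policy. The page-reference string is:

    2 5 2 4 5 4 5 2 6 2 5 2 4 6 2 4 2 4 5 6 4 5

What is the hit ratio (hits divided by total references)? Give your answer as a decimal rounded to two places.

2: fault, frames (2)
5: fault, frames (2 5)
2: hit
4: fault, frames (2 5 4)
5: hit
4: hit
5: hit
2: hit
6: fault, evict 4, frames (2 5 6)
2: hit
5: hit
2: hit
4: fault, evict 5, frames (2 6 4)
6: hit
2: hit
4: hit
2: hit
4: hit
5: fault, evict 2, frames (6 4 5)
6: hit
4: hit
5: hit
Hits: 16 of 22 references → 16/22 = 0.7273.

0.73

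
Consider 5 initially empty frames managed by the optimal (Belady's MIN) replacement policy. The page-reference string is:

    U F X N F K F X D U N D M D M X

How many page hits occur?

U -> fault, frames [U]
F -> fault, frames [U, F]
X -> fault, frames [U, F, X]
N -> fault, frames [U, F, X, N]
F -> hit
K -> fault, frames [U, F, X, N, K]
F -> hit
X -> hit
D -> fault, evict K, frames [U, F, X, N, D]
U -> hit
N -> hit
D -> hit
M -> fault, evict N, frames [U, F, X, D, M]
D -> hit
M -> hit
X -> hit
Hits: 9.

9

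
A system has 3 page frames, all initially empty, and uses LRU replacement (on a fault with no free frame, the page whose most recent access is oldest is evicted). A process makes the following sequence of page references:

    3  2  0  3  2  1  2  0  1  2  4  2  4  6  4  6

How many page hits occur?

9

3 → miss, frames [3]
2 → miss, frames [3, 2]
0 → miss, frames [3, 2, 0]
3 → hit
2 → hit
1 → miss, evict 0, frames [3, 2, 1]
2 → hit
0 → miss, evict 3, frames [1, 2, 0]
1 → hit
2 → hit
4 → miss, evict 0, frames [1, 2, 4]
2 → hit
4 → hit
6 → miss, evict 1, frames [2, 4, 6]
4 → hit
6 → hit
Hits: 9.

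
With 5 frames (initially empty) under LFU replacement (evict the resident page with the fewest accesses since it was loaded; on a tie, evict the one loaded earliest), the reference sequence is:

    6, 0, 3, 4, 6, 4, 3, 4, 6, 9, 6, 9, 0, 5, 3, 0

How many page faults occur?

6 → miss, frames (6)
0 → miss, frames (6 0)
3 → miss, frames (6 0 3)
4 → miss, frames (6 0 3 4)
6 → hit
4 → hit
3 → hit
4 → hit
6 → hit
9 → miss, frames (6 0 3 4 9)
6 → hit
9 → hit
0 → hit
5 → miss, evict 0, frames (6 3 4 9 5)
3 → hit
0 → miss, evict 5, frames (6 3 4 9 0)
Page faults: 7.

7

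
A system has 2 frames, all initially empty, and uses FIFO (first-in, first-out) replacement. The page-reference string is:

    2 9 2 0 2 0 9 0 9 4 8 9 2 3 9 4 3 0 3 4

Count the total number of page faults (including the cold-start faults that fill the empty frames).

2 -> miss, frames [2]
9 -> miss, frames [2, 9]
2 -> hit
0 -> miss, evict 2, frames [9, 0]
2 -> miss, evict 9, frames [0, 2]
0 -> hit
9 -> miss, evict 0, frames [2, 9]
0 -> miss, evict 2, frames [9, 0]
9 -> hit
4 -> miss, evict 9, frames [0, 4]
8 -> miss, evict 0, frames [4, 8]
9 -> miss, evict 4, frames [8, 9]
2 -> miss, evict 8, frames [9, 2]
3 -> miss, evict 9, frames [2, 3]
9 -> miss, evict 2, frames [3, 9]
4 -> miss, evict 3, frames [9, 4]
3 -> miss, evict 9, frames [4, 3]
0 -> miss, evict 4, frames [3, 0]
3 -> hit
4 -> miss, evict 3, frames [0, 4]
Page faults: 16.

16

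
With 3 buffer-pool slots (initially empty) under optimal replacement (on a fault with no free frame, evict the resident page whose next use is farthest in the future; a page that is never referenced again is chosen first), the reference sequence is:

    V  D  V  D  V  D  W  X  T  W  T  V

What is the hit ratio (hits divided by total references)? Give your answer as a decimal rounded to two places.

V -> miss, frames {V}
D -> miss, frames {V,D}
V -> hit
D -> hit
V -> hit
D -> hit
W -> miss, frames {V,D,W}
X -> miss, evict D, frames {V,W,X}
T -> miss, evict X, frames {V,W,T}
W -> hit
T -> hit
V -> hit
Hits: 7 of 12 references → 7/12 = 0.5833.

0.58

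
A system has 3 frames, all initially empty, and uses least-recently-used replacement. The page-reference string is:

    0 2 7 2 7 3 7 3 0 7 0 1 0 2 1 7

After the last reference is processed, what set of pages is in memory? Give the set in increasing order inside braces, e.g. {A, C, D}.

{1, 2, 7}

0: fault, frames (0)
2: fault, frames (0 2)
7: fault, frames (0 2 7)
2: hit
7: hit
3: fault, evict 0, frames (2 7 3)
7: hit
3: hit
0: fault, evict 2, frames (7 3 0)
7: hit
0: hit
1: fault, evict 3, frames (7 0 1)
0: hit
2: fault, evict 7, frames (1 0 2)
1: hit
7: fault, evict 0, frames (2 1 7)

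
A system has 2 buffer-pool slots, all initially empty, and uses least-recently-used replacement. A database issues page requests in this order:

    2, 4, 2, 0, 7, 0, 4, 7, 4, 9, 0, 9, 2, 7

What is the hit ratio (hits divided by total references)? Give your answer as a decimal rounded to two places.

2 -> fault, frames [2]
4 -> fault, frames [2, 4]
2 -> hit
0 -> fault, evict 4, frames [2, 0]
7 -> fault, evict 2, frames [0, 7]
0 -> hit
4 -> fault, evict 7, frames [0, 4]
7 -> fault, evict 0, frames [4, 7]
4 -> hit
9 -> fault, evict 7, frames [4, 9]
0 -> fault, evict 4, frames [9, 0]
9 -> hit
2 -> fault, evict 0, frames [9, 2]
7 -> fault, evict 9, frames [2, 7]
Hits: 4 of 14 references → 4/14 = 0.2857.

0.29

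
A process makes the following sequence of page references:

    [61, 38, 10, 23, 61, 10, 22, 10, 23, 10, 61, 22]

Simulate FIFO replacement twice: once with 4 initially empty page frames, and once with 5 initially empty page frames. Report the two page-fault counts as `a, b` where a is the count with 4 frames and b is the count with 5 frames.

4 frames: F F F F . . F . . . F . → 6 faults.
5 frames: F F F F . . F . . . . . → 5 faults.
5 < 6: adding a frame reduced faults, as is typical.

6, 5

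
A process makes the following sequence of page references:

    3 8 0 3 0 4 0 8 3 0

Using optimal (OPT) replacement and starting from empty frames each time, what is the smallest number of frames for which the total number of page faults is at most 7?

f=1: 10 faults
f=2: 6 faults
f=3: 5 faults
f=4: 4 faults
Smallest f with faults ≤ 7 is 2.

2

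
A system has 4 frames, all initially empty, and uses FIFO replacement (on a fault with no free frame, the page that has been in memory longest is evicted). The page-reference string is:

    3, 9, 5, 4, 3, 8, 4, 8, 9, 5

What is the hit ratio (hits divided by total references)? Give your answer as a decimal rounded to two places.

0.50

3: fault, frames (3)
9: fault, frames (3 9)
5: fault, frames (3 9 5)
4: fault, frames (3 9 5 4)
3: hit
8: fault, evict 3, frames (9 5 4 8)
4: hit
8: hit
9: hit
5: hit
Hits: 5 of 10 references → 5/10 = 0.5000.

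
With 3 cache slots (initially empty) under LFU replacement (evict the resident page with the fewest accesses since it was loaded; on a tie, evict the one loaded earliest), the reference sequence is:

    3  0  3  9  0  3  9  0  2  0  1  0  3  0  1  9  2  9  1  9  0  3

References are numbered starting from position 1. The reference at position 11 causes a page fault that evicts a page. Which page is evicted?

pos 1: 3 → miss, frames [3]
pos 2: 0 → miss, frames [3, 0]
pos 3: 3 → hit
pos 4: 9 → miss, frames [3, 0, 9]
pos 5: 0 → hit
pos 6: 3 → hit
pos 7: 9 → hit
pos 8: 0 → hit
pos 9: 2 → miss, evict 9, frames [3, 0, 2]
pos 10: 0 → hit
pos 11: 1 → miss, evict 2, frames [3, 0, 1]
At position 11, page 2 is evicted.

2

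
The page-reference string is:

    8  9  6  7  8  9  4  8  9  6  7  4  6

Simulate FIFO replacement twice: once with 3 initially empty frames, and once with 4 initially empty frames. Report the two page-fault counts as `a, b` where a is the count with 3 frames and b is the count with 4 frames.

9, 10

3 frames: F F F F F F F . . F F . . → 9 faults.
4 frames: F F F F . . F F F F F F . → 10 faults.
10 > 9: adding a frame increased faults — Belady's anomaly.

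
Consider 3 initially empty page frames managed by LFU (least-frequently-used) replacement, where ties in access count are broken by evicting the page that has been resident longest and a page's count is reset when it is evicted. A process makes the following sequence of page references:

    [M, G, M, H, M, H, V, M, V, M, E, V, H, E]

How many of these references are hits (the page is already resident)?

M: miss, frames {M}
G: miss, frames {M,G}
M: hit
H: miss, frames {M,G,H}
M: hit
H: hit
V: miss, evict G, frames {M,H,V}
M: hit
V: hit
M: hit
E: miss, evict H, frames {M,V,E}
V: hit
H: miss, evict E, frames {M,V,H}
E: miss, evict H, frames {M,V,E}
Hits: 7.

7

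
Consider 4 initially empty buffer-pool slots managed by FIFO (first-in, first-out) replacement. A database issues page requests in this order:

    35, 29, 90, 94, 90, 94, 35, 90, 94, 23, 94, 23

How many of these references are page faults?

35: fault, frames (35)
29: fault, frames (35 29)
90: fault, frames (35 29 90)
94: fault, frames (35 29 90 94)
90: hit
94: hit
35: hit
90: hit
94: hit
23: fault, evict 35, frames (29 90 94 23)
94: hit
23: hit
Page faults: 5.

5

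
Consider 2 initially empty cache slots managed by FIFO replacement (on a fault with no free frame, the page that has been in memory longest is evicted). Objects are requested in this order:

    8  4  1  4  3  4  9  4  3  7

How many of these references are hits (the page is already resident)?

8: fault, frames (8)
4: fault, frames (8 4)
1: fault, evict 8, frames (4 1)
4: hit
3: fault, evict 4, frames (1 3)
4: fault, evict 1, frames (3 4)
9: fault, evict 3, frames (4 9)
4: hit
3: fault, evict 4, frames (9 3)
7: fault, evict 9, frames (3 7)
Hits: 2.

2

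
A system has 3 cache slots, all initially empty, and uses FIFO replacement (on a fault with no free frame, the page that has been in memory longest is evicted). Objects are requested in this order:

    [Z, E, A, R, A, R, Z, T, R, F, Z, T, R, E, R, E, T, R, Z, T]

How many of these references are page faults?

11

Z -> miss, frames (Z)
E -> miss, frames (Z E)
A -> miss, frames (Z E A)
R -> miss, evict Z, frames (E A R)
A -> hit
R -> hit
Z -> miss, evict E, frames (A R Z)
T -> miss, evict A, frames (R Z T)
R -> hit
F -> miss, evict R, frames (Z T F)
Z -> hit
T -> hit
R -> miss, evict Z, frames (T F R)
E -> miss, evict T, frames (F R E)
R -> hit
E -> hit
T -> miss, evict F, frames (R E T)
R -> hit
Z -> miss, evict R, frames (E T Z)
T -> hit
Page faults: 11.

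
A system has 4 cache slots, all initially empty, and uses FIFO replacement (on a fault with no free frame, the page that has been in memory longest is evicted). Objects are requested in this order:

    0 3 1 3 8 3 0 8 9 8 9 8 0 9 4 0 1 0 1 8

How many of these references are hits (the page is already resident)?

11

0 -> miss, frames [0]
3 -> miss, frames [0, 3]
1 -> miss, frames [0, 3, 1]
3 -> hit
8 -> miss, frames [0, 3, 1, 8]
3 -> hit
0 -> hit
8 -> hit
9 -> miss, evict 0, frames [3, 1, 8, 9]
8 -> hit
9 -> hit
8 -> hit
0 -> miss, evict 3, frames [1, 8, 9, 0]
9 -> hit
4 -> miss, evict 1, frames [8, 9, 0, 4]
0 -> hit
1 -> miss, evict 8, frames [9, 0, 4, 1]
0 -> hit
1 -> hit
8 -> miss, evict 9, frames [0, 4, 1, 8]
Hits: 11.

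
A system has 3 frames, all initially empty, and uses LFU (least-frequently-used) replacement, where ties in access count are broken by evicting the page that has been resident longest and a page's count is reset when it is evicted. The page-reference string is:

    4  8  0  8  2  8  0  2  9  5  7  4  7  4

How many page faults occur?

10

4 → miss, frames (4)
8 → miss, frames (4 8)
0 → miss, frames (4 8 0)
8 → hit
2 → miss, evict 4, frames (8 0 2)
8 → hit
0 → hit
2 → hit
9 → miss, evict 0, frames (8 2 9)
5 → miss, evict 9, frames (8 2 5)
7 → miss, evict 5, frames (8 2 7)
4 → miss, evict 7, frames (8 2 4)
7 → miss, evict 4, frames (8 2 7)
4 → miss, evict 7, frames (8 2 4)
Page faults: 10.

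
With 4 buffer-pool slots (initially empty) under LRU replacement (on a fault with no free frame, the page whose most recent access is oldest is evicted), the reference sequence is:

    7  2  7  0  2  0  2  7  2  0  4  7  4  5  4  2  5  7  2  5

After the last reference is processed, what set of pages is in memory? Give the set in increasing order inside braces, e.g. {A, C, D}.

{2, 4, 5, 7}

7 → miss, frames [7]
2 → miss, frames [7, 2]
7 → hit
0 → miss, frames [2, 7, 0]
2 → hit
0 → hit
2 → hit
7 → hit
2 → hit
0 → hit
4 → miss, frames [7, 2, 0, 4]
7 → hit
4 → hit
5 → miss, evict 2, frames [0, 7, 4, 5]
4 → hit
2 → miss, evict 0, frames [7, 5, 4, 2]
5 → hit
7 → hit
2 → hit
5 → hit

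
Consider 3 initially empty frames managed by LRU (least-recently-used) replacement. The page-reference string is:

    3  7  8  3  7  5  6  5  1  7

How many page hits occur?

3

3 → fault, frames (3)
7 → fault, frames (3 7)
8 → fault, frames (3 7 8)
3 → hit
7 → hit
5 → fault, evict 8, frames (3 7 5)
6 → fault, evict 3, frames (7 5 6)
5 → hit
1 → fault, evict 7, frames (6 5 1)
7 → fault, evict 6, frames (5 1 7)
Hits: 3.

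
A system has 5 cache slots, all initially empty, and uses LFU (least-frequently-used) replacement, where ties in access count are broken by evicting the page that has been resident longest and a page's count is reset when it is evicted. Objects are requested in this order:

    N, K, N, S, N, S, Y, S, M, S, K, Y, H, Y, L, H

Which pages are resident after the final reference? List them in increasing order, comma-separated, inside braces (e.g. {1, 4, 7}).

{H, K, N, S, Y}

N: miss, frames [N]
K: miss, frames [N, K]
N: hit
S: miss, frames [N, K, S]
N: hit
S: hit
Y: miss, frames [N, K, S, Y]
S: hit
M: miss, frames [N, K, S, Y, M]
S: hit
K: hit
Y: hit
H: miss, evict M, frames [N, K, S, Y, H]
Y: hit
L: miss, evict H, frames [N, K, S, Y, L]
H: miss, evict L, frames [N, K, S, Y, H]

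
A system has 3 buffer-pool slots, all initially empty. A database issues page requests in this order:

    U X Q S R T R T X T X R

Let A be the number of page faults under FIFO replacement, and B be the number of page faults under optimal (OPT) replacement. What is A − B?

1

Under FIFO: F F F F F F . . F . . . → 7 faults.
Under OPT: F F F F F F . . . . . . → 6 faults.
A − B = 7 − 6 = 1.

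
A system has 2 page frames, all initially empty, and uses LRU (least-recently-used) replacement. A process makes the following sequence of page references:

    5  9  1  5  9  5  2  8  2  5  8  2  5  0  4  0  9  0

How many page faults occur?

14

5 -> fault, frames [5]
9 -> fault, frames [5, 9]
1 -> fault, evict 5, frames [9, 1]
5 -> fault, evict 9, frames [1, 5]
9 -> fault, evict 1, frames [5, 9]
5 -> hit
2 -> fault, evict 9, frames [5, 2]
8 -> fault, evict 5, frames [2, 8]
2 -> hit
5 -> fault, evict 8, frames [2, 5]
8 -> fault, evict 2, frames [5, 8]
2 -> fault, evict 5, frames [8, 2]
5 -> fault, evict 8, frames [2, 5]
0 -> fault, evict 2, frames [5, 0]
4 -> fault, evict 5, frames [0, 4]
0 -> hit
9 -> fault, evict 4, frames [0, 9]
0 -> hit
Page faults: 14.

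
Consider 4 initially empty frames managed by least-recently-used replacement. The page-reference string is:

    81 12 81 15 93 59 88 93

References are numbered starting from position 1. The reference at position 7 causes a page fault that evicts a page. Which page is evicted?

pos 1: 81: miss, frames {81}
pos 2: 12: miss, frames {81,12}
pos 3: 81: hit
pos 4: 15: miss, frames {12,81,15}
pos 5: 93: miss, frames {12,81,15,93}
pos 6: 59: miss, evict 12, frames {81,15,93,59}
pos 7: 88: miss, evict 81, frames {15,93,59,88}
At position 7, page 81 is evicted.

81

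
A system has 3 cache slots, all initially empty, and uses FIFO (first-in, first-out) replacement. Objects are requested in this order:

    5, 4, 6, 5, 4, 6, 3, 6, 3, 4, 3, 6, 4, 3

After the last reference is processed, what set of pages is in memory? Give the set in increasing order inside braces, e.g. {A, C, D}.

5: fault, frames {5}
4: fault, frames {5,4}
6: fault, frames {5,4,6}
5: hit
4: hit
6: hit
3: fault, evict 5, frames {4,6,3}
6: hit
3: hit
4: hit
3: hit
6: hit
4: hit
3: hit

{3, 4, 6}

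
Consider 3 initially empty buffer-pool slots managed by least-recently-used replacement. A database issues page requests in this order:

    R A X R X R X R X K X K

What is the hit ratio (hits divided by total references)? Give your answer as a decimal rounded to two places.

0.67

R → miss, frames {R}
A → miss, frames {R,A}
X → miss, frames {R,A,X}
R → hit
X → hit
R → hit
X → hit
R → hit
X → hit
K → miss, evict A, frames {R,X,K}
X → hit
K → hit
Hits: 8 of 12 references → 8/12 = 0.6667.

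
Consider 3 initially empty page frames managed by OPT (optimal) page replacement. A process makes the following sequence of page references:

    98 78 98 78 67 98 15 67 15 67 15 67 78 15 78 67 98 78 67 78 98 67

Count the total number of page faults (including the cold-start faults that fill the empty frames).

5

98 -> fault, frames {98}
78 -> fault, frames {98,78}
98 -> hit
78 -> hit
67 -> fault, frames {98,78,67}
98 -> hit
15 -> fault, evict 98, frames {78,67,15}
67 -> hit
15 -> hit
67 -> hit
15 -> hit
67 -> hit
78 -> hit
15 -> hit
78 -> hit
67 -> hit
98 -> fault, evict 15, frames {78,67,98}
78 -> hit
67 -> hit
78 -> hit
98 -> hit
67 -> hit
Page faults: 5.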